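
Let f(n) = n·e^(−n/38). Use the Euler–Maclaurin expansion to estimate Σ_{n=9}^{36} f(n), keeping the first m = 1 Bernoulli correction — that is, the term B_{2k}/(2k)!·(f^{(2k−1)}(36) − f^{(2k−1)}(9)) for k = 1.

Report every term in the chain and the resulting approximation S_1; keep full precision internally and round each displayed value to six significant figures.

The integral term ∫_9^36 x·e^(−x/38) dx = 318.980.
½[f(9) + f(36)] = ½[7.10204 + 13.9594] = 10.5307.
Integral + boundary = 329.510.
Correction k=1: B_{2}/2! · (f^{(1)}(36) − f^{(1)}(9)) = 1/12 · (0.0204084 − 0.602220) = -0.0484843.

S_1 ≈ 329.462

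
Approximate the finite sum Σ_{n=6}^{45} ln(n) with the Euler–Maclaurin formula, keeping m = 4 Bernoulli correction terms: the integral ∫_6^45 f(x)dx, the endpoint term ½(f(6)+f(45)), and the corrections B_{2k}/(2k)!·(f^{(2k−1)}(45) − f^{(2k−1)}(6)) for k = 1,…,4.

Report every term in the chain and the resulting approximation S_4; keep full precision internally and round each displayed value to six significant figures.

The integral term ∫_6^45 ln(x) dx = 121.549.
Endpoint term: (f(6) + f(45))/2 = (1.79176 + 3.80666)/2 = 2.79921.
So far: 124.348.
Order-1 term: 1/12 · (0.0222222 − 0.166667) = -0.0120370.
Running total after k=1: 124.336.
Order-2 term: −1/720 · (2.19479e-05 − 0.00925926) = 1.28296e-05.
Running total after k=2: 124.336.
Order-3 term: 1/30240 · (1.30061e-07 − 0.00308642) = -1.02060e-07.
Running total after k=3: 124.336.
Order-4 term: −1/1209600 · (1.92684e-09 − 0.00257202) = 2.12633e-09.

S_4 ≈ 124.336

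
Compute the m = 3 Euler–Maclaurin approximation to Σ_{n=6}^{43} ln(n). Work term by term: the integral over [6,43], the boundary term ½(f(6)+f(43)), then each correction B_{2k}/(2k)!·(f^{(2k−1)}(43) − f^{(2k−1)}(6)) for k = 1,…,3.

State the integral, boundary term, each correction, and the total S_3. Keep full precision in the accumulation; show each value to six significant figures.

The integral term ∫_6^43 ln(x) dx = 113.981.
Boundary: ½(f(6) + f(43)) = ½(1.79176 + 3.76120) = 2.77648.
So far: 116.758.
Correction k=1: B_{2}/2! · (f^{(1)}(43) − f^{(1)}(6)) = 1/12 · (0.0232558 − 0.166667) = -0.0119509.
After k=1: 116.746.
Correction k=2: B_{4}/4! · (f^{(3)}(43) − f^{(3)}(6)) = −1/720 · (2.51550e-05 − 0.00925926) = 1.28251e-05.
After k=2: 116.746.
Correction k=3: B_{6}/6! · (f^{(5)}(43) − f^{(5)}(6)) = 1/30240 · (1.63256e-07 − 0.00308642) = -1.02059e-07.

S_3 ≈ 116.746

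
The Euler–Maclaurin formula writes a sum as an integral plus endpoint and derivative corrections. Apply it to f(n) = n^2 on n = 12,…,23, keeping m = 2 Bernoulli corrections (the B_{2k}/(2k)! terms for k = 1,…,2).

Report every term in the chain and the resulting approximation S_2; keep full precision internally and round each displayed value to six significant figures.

The integral term ∫_12^23 x^2 dx = 3479.67.
Endpoint term: (f(12) + f(23))/2 = (144.000 + 529.000)/2 = 336.500.
Integral + boundary = 3816.17.
Order-1 term: 1/12 · (46.0000 − 24.0000) = 1.83333.
Running total after k=1: 3818.00.
Order-2 term: −1/720 · (0.00000 − 0.00000) = 0.00000.

S_2 ≈ 3818.00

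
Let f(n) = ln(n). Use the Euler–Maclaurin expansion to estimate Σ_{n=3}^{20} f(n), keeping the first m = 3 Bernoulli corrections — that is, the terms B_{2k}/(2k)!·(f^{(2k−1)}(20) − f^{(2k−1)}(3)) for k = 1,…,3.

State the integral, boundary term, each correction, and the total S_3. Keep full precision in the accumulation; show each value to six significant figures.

∫_3^20 ln(x) dx evaluates to 39.6188.
½[f(3) + f(20)] = ½[1.09861 + 2.99573] = 2.04717.
So far: 41.6660.
k=1: B_{2}/(2)! × [f^{(1)}(20) − f^{(1)}(3)] = 1/12 × (0.0500000 − 0.333333) = -0.0236111.
Running total after k=1: 41.6424.
k=2: B_{4}/(4)! × [f^{(3)}(20) − f^{(3)}(3)] = −1/720 × (0.000250000 − 0.0740741) = 0.000102533.
Running total after k=2: 41.6425.
k=3: B_{6}/(6)! × [f^{(5)}(20) − f^{(5)}(3)] = 1/30240 × (7.50000e-06 − 0.0987654) = -3.26580e-06.

S_3 ≈ 41.6425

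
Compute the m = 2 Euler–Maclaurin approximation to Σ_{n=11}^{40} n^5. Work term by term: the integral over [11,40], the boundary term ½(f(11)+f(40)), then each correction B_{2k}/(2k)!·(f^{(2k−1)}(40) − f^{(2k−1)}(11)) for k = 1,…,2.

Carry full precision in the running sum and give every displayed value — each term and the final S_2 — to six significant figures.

Integral: ∫_11^40 x^5 dx = 6.82371e+08.
½[f(11) + f(40)] = ½[161051 + 1.02400e+08] = 5.12805e+07.
So far: 7.33652e+08.
k=1: B_{2}/(2)! × [f^{(1)}(40) − f^{(1)}(11)] = 1/12 × (1.28000e+07 − 73205.0) = 1.06057e+06.
Partial sum through k=1: 7.34712e+08.
k=2: B_{4}/(4)! × [f^{(3)}(40) − f^{(3)}(11)] = −1/720 × (96000.0 − 7260.00) = -123.250.

S_2 ≈ 7.34712e+08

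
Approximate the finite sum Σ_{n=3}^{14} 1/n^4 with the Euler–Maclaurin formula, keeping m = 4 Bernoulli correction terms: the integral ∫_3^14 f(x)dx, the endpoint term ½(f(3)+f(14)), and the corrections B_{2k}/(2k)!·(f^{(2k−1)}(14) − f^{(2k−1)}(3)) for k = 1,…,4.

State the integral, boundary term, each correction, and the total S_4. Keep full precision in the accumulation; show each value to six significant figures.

Integral: ∫_3^14 1/x^4 dx = 0.0122242.
Endpoint term: (f(3) + f(14))/2 = (0.0123457 + 2.60308e-05)/2 = 0.00618585.
Running total after boundary: 0.0184101.
Correction k=1: B_{2}/2! · (f^{(1)}(14) − f^{(1)}(3)) = 1/12 · (-7.43738e-06 − (-0.0164609)) = 0.00137112.
Partial sum through k=1: 0.0197812.
Correction k=2: B_{4}/4! · (f^{(3)}(14) − f^{(3)}(3)) = −1/720 · (-1.13837e-06 − (-0.0548697)) = -7.62063e-05.
Partial sum through k=2: 0.0197050.
Correction k=3: B_{6}/6! · (f^{(5)}(14) − f^{(5)}(3)) = 1/30240 · (-3.25250e-07 − (-0.341411)) = 1.12900e-05.
Partial sum through k=3: 0.0197163.
Correction k=4: B_{8}/8! · (f^{(7)}(14) − f^{(7)}(3)) = −1/1209600 · (-1.49349e-07 − (-3.41411)) = -2.82251e-06.

S_4 ≈ 0.0197134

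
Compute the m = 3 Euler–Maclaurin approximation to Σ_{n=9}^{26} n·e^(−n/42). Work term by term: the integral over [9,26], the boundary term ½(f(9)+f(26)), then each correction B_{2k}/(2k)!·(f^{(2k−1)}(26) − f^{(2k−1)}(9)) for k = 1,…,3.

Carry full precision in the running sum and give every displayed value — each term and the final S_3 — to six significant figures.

S_3 ≈ 201.609

∫_9^26 x·e^(−x/42) dx evaluates to 191.013.
½[f(9) + f(26)] = ½[7.26406 + 13.9999] = 10.6320.
Integral + boundary = 201.645.
k=1: B_{2}/(2)! × [f^{(1)}(26) − f^{(1)}(9)] = 1/12 × (0.205126 − 0.634164) = -0.0357531.
Running total after k=1: 201.609.
k=2: B_{4}/(4)! × [f^{(3)}(26) − f^{(3)}(9)] = −1/720 × (0.000726780 − 0.00127460) = 7.60865e-07.
Running total after k=2: 201.609.
k=3: B_{6}/(6)! × [f^{(5)}(26) − f^{(5)}(9)] = 1/30240 × (7.58093e-07 − 1.24133e-06) = -1.59800e-11.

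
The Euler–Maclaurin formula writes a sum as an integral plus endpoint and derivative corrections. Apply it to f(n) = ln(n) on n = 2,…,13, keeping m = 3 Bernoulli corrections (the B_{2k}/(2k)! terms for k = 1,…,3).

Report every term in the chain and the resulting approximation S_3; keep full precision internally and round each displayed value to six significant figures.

The integral term ∫_2^13 ln(x) dx = 20.9580.
½[f(2) + f(13)] = ½[0.693147 + 2.56495] = 1.62905.
Integral + boundary = 22.5871.
k=1: B_{2}/(2)! × [f^{(1)}(13) − f^{(1)}(2)] = 1/12 × (0.0769231 − 0.500000) = -0.0352564.
After k=1: 22.5518.
k=2: B_{4}/(4)! × [f^{(3)}(13) − f^{(3)}(2)] = −1/720 × (0.000910332 − 0.250000) = 0.000345958.
After k=2: 22.5522.
k=3: B_{6}/(6)! × [f^{(5)}(13) − f^{(5)}(2)] = 1/30240 × (6.46390e-05 − 0.750000) = -2.47994e-05.

S_3 ≈ 22.5522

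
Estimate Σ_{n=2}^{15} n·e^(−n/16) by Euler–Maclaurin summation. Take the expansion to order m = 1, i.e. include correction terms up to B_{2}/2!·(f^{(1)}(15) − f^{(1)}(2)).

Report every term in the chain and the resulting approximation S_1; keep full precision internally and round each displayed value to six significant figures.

S_1 ≈ 63.6799

Integral: ∫_2^15 x·e^(−x/16) dx = 59.9227.
½[f(2) + f(15)] = ½[1.76499 + 5.87408] = 3.81954.
Running total after boundary: 63.7423.
Correction k=1: B_{2}/2! · (f^{(1)}(15) − f^{(1)}(2)) = 1/12 · (0.0244754 − 0.772185) = -0.0623091.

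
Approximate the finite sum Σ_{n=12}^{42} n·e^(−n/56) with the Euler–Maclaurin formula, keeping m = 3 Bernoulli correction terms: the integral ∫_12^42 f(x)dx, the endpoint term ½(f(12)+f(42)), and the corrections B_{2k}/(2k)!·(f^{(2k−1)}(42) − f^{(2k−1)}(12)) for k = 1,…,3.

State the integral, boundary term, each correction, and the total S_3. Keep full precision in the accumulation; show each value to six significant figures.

The integral term ∫_12^42 x·e^(−x/56) dx = 481.157.
Endpoint term: (f(12) + f(42))/2 = (9.68541 + 19.8394)/2 = 14.7624.
Running total after boundary: 495.919.
Order-1 term: 1/12 · (0.118092 − 0.634164) = -0.0430060.
Partial sum through k=1: 495.876.
Order-2 term: −1/720 · (0.000338911 − 0.000716964) = 5.25074e-07.
Partial sum through k=2: 495.876.
Order-3 term: 1/30240 · (2.04134e-07 − 3.92764e-07) = -6.23775e-12.

S_3 ≈ 495.876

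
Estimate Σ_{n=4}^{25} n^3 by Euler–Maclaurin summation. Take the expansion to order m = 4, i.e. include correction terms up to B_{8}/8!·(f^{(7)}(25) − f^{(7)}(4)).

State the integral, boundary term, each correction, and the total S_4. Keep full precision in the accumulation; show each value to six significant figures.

The integral term ∫_4^25 x^3 dx = 97592.2.
Boundary: ½(f(4) + f(25)) = ½(64.0000 + 15625.0) = 7844.50.
So far: 105437.
Order-1 term: 1/12 · (1875.00 − 48.0000) = 152.250.
Running total after k=1: 105589.
Order-2 term: −1/720 · (6.00000 − 6.00000) = 0.00000.
Running total after k=2: 105589.
Order-3 term: 1/30240 · (0.00000 − 0.00000) = 0.00000.
Running total after k=3: 105589.
Order-4 term: −1/1209600 · (0.00000 − 0.00000) = 0.00000.

S_4 ≈ 105589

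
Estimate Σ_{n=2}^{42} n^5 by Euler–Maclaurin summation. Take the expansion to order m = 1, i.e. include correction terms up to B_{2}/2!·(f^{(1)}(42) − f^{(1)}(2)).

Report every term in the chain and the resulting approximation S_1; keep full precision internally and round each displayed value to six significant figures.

S_1 ≈ 9.81481e+08

The integral term ∫_2^42 x^5 dx = 9.14839e+08.
Endpoint term: (f(2) + f(42))/2 = (32.0000 + 1.30691e+08)/2 = 6.53456e+07.
Integral + boundary = 9.80184e+08.
k=1: B_{2}/(2)! × [f^{(1)}(42) − f^{(1)}(2)] = 1/12 × (1.55585e+07 − 80.0000) = 1.29653e+06.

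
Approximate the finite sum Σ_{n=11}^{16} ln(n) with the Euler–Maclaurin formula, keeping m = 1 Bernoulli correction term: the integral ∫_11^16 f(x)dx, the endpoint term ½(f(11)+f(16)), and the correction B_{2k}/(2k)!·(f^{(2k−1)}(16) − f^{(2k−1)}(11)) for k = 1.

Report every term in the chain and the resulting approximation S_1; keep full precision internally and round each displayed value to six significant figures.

∫_11^16 ln(x) dx evaluates to 12.9846.
Endpoint term: (f(11) + f(16))/2 = (2.39790 + 2.77259)/2 = 2.58524.
So far: 15.5698.
k=1: B_{2}/(2)! × [f^{(1)}(16) − f^{(1)}(11)] = 1/12 × (0.0625000 − 0.0909091) = -0.00236742.

S_1 ≈ 15.5674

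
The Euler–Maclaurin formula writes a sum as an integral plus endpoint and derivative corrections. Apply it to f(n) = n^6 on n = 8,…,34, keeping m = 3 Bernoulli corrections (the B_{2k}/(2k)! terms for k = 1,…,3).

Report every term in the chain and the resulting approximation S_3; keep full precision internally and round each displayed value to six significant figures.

S_3 ≈ 8.29826e+09

∫_8^34 x^6 dx evaluates to 7.50304e+09.
Endpoint term: (f(8) + f(34))/2 = (262144 + 1.54480e+09)/2 = 7.72533e+08.
Integral + boundary = 8.27557e+09.
Correction k=1: B_{2}/2! · (f^{(1)}(34) − f^{(1)}(8)) = 1/12 · (2.72613e+08 − 196608) = 2.27013e+07.
After k=1: 8.29827e+09.
Correction k=2: B_{4}/4! · (f^{(3)}(34) − f^{(3)}(8)) = −1/720 · (4.71648e+06 − 61440.0) = -6465.33.
After k=2: 8.29826e+09.
Correction k=3: B_{6}/6! · (f^{(5)}(34) − f^{(5)}(8)) = 1/30240 · (24480.0 − 5760.00) = 0.619048.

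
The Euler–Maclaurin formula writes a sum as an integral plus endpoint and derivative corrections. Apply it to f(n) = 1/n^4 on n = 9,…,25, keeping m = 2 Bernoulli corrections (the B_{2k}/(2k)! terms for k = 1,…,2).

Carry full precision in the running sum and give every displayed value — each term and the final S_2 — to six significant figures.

S_2 ≈ 0.000518978

∫_9^25 1/x^4 dx evaluates to 0.000435914.
Boundary: ½(f(9) + f(25)) = ½(0.000152416 + 2.56000e-06) = 7.74879e-05.
So far: 0.000513402.
k=1: B_{2}/(2)! × [f^{(1)}(25) − f^{(1)}(9)] = 1/12 × (-4.09600e-07 − (-6.77404e-05)) = 5.61090e-06.
Partial sum through k=1: 0.000519013.
k=2: B_{4}/(4)! × [f^{(3)}(25) − f^{(3)}(9)] = −1/720 × (-1.96608e-08 − (-2.50890e-05)) = -3.48186e-08.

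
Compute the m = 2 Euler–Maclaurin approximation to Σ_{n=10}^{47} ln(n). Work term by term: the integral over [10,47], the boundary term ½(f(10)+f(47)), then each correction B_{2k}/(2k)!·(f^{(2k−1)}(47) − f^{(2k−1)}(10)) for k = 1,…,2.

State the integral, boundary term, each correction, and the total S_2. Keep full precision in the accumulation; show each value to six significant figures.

S_2 ≈ 124.001

Integral: ∫_10^47 ln(x) dx = 120.931.
½[f(10) + f(47)] = ½[2.30259 + 3.85015] = 3.07637.
So far: 124.007.
Correction k=1: B_{2}/2! · (f^{(1)}(47) − f^{(1)}(10)) = 1/12 · (0.0212766 − 0.100000) = -0.00656028.
After k=1: 124.001.
Correction k=2: B_{4}/4! · (f^{(3)}(47) − f^{(3)}(10)) = −1/720 · (1.92636e-05 − 0.00200000) = 2.75102e-06.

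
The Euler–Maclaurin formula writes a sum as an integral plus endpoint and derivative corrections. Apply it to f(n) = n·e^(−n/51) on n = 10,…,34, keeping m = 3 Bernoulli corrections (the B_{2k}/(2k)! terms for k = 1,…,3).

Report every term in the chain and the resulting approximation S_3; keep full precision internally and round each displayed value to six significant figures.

S_3 ≈ 344.213

∫_10^34 x·e^(−x/51) dx evaluates to 331.416.
½[f(10) + f(34)] = ½[8.21948 + 17.4562] = 12.8378.
Integral + boundary = 344.254.
Order-1 term: 1/12 · (0.171139 − 0.660782) = -0.0408035.
After k=1: 344.213.
Order-2 term: −1/720 · (0.000460582 − 0.000886073) = 5.90961e-07.
After k=2: 344.213.
Order-3 term: 1/30240 · (3.28861e-07 − 5.83659e-07) = -8.42589e-12.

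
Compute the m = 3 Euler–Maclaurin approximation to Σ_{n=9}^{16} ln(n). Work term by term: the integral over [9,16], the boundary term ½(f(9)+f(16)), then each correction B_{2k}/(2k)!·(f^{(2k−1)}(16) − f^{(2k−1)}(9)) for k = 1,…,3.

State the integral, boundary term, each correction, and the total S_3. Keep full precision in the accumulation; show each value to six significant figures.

Integral: ∫_9^16 ln(x) dx = 17.5864.
Boundary: ½(f(9) + f(16)) = ½(2.19722 + 2.77259) = 2.48491.
Integral + boundary = 20.0713.
Correction k=1: B_{2}/2! · (f^{(1)}(16) − f^{(1)}(9)) = 1/12 · (0.0625000 − 0.111111) = -0.00405093.
Partial sum through k=1: 20.0673.
Correction k=2: B_{4}/4! · (f^{(3)}(16) − f^{(3)}(9)) = −1/720 · (0.000488281 − 0.00274348) = 3.13223e-06.
Partial sum through k=2: 20.0673.
Correction k=3: B_{6}/6! · (f^{(5)}(16) − f^{(5)}(9)) = 1/30240 · (2.28882e-05 − 0.000406442) = -1.26837e-08.

S_3 ≈ 20.0673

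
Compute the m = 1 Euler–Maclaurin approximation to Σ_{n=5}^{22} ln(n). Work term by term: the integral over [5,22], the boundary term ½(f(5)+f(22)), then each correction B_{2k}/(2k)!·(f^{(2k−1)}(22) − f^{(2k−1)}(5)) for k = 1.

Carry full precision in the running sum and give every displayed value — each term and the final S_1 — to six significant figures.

S_1 ≈ 45.2931

The integral term ∫_5^22 ln(x) dx = 42.9557.
Boundary: ½(f(5) + f(22)) = ½(1.60944 + 3.09104) = 2.35024.
Integral + boundary = 45.3060.
Order-1 term: 1/12 · (0.0454545 − 0.200000) = -0.0128788.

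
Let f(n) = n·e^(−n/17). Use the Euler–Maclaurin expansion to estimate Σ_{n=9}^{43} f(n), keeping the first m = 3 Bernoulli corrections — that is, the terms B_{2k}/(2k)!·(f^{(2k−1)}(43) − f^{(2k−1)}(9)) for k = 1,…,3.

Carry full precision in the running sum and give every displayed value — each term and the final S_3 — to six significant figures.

S_3 ≈ 183.347

Integral: ∫_9^43 x·e^(−x/17) dx = 179.016.
Boundary: ½(f(9) + f(43)) = ½(5.30056 + 3.42735) = 4.36396.
Running total after boundary: 183.380.
Correction k=1: B_{2}/2! · (f^{(1)}(43) − f^{(1)}(9)) = 1/12 · (-0.121903 − 0.277154) = -0.0332547.
Partial sum through k=1: 183.347.
Correction k=2: B_{4}/4! · (f^{(3)}(43) − f^{(3)}(9)) = −1/720 · (0.000129788 − 0.00503480) = 6.81251e-06.
Partial sum through k=2: 183.347.
Correction k=3: B_{6}/6! · (f^{(5)}(43) − f^{(5)}(9)) = 1/30240 · (2.35774e-06 − 3.15245e-05) = -9.64510e-10.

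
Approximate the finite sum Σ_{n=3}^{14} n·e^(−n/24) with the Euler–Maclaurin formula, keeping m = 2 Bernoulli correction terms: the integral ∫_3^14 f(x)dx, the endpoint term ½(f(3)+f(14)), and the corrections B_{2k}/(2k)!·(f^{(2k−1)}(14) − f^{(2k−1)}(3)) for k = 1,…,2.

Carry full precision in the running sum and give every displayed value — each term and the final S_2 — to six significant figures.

∫_3^14 x·e^(−x/24) dx evaluates to 62.9299.
½[f(3) + f(14)] = ½[2.64749 + 7.81249] = 5.22999.
Integral + boundary = 68.1599.
Order-1 term: 1/12 · (0.232515 − 0.772185) = -0.0449725.
After k=1: 68.1150.
Order-2 term: −1/720 · (0.00234129 − 0.00440482) = 2.86601e-06.

S_2 ≈ 68.1150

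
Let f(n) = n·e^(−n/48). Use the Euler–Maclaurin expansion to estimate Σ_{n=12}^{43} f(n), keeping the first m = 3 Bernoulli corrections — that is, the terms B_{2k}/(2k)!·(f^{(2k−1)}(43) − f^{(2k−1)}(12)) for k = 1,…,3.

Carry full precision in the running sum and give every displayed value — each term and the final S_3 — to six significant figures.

S_3 ≈ 473.040

Integral: ∫_12^43 x·e^(−x/48) dx = 459.635.
½[f(12) + f(43)] = ½[9.34561 + 17.5555] = 13.4506.
Running total after boundary: 473.086.
Order-1 term: 1/12 · (0.0425278 − 0.584101) = -0.0451311.
After k=1: 473.040.
Order-2 term: −1/720 · (0.000372857 − 0.000929558) = 7.73196e-07.
After k=2: 473.040.
Order-3 term: 1/30240 · (3.15649e-07 − 6.96875e-07) = -1.26067e-11.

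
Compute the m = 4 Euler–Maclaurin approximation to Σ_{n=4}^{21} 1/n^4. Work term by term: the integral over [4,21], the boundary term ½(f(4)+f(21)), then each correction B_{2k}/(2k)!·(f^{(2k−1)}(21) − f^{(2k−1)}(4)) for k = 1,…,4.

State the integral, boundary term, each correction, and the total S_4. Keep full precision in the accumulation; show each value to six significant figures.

S_4 ≈ 0.00744403

∫_4^21 1/x^4 dx evaluates to 0.00517234.
Boundary: ½(f(4) + f(21)) = ½(0.00390625 + 5.14189e-06) = 0.00195570.
Integral + boundary = 0.00712804.
Correction k=1: B_{2}/2! · (f^{(1)}(21) − f^{(1)}(4)) = 1/12 · (-9.79408e-07 − (-0.00390625)) = 0.000325439.
Running total after k=1: 0.00745348.
Correction k=2: B_{4}/4! · (f^{(3)}(21) − f^{(3)}(4)) = −1/720 · (-6.66264e-08 − (-0.00732422)) = -1.01724e-05.
Running total after k=2: 0.00744330.
Correction k=3: B_{6}/6! · (f^{(5)}(21) − f^{(5)}(4)) = 1/30240 · (-8.46049e-09 − (-0.0256348)) = 8.47710e-07.
Running total after k=3: 0.00744415.
Correction k=4: B_{8}/8! · (f^{(7)}(21) − f^{(7)}(4)) = −1/1209600 · (-1.72663e-09 − (-0.144196)) = -1.19209e-07.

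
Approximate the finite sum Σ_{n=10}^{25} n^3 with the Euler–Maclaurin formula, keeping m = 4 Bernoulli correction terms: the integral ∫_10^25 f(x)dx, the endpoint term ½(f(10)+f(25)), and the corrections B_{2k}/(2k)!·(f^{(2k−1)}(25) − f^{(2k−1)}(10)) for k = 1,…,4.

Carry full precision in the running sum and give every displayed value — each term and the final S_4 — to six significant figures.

S_4 ≈ 103600

Integral: ∫_10^25 x^3 dx = 95156.2.
Boundary: ½(f(10) + f(25)) = ½(1000.00 + 15625.0) = 8312.50.
Running total after boundary: 103469.
Order-1 term: 1/12 · (1875.00 − 300.000) = 131.250.
Partial sum through k=1: 103600.
Order-2 term: −1/720 · (6.00000 − 6.00000) = 0.00000.
Partial sum through k=2: 103600.
Order-3 term: 1/30240 · (0.00000 − 0.00000) = 0.00000.
Partial sum through k=3: 103600.
Order-4 term: −1/1209600 · (0.00000 − 0.00000) = 0.00000.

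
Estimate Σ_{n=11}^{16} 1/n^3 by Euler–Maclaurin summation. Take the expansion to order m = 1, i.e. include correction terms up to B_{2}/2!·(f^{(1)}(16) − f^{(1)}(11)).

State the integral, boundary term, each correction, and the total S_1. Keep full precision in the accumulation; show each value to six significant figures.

S_1 ≈ 0.00269009

The integral term ∫_11^16 1/x^3 dx = 0.00217911.
Endpoint term: (f(11) + f(16))/2 = (0.000751315 + 0.000244141)/2 = 0.000497728.
Integral + boundary = 0.00267683.
Order-1 term: 1/12 · (-4.57764e-05 − (-0.000204904)) = 1.32606e-05.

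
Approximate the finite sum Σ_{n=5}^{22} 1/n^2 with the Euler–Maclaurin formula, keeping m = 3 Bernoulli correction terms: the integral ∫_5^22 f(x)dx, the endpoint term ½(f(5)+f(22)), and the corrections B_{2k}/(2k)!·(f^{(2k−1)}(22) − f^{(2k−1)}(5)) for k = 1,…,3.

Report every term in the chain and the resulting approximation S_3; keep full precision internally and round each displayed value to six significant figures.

S_3 ≈ 0.176886

The integral term ∫_5^22 1/x^2 dx = 0.154545.
½[f(5) + f(22)] = ½[0.0400000 + 0.00206612] = 0.0210331.
So far: 0.175579.
k=1: B_{2}/(2)! × [f^{(1)}(22) − f^{(1)}(5)] = 1/12 × (-0.000187829 − (-0.0160000)) = 0.00131768.
Partial sum through k=1: 0.176896.
k=2: B_{4}/(4)! × [f^{(3)}(22) − f^{(3)}(5)] = −1/720 × (-4.65691e-06 − (-0.00768000)) = -1.06602e-05.
Partial sum through k=2: 0.176886.
k=3: B_{6}/(6)! × [f^{(5)}(22) − f^{(5)}(5)] = 1/30240 × (-2.88651e-07 − (-0.00921600)) = 3.04752e-07.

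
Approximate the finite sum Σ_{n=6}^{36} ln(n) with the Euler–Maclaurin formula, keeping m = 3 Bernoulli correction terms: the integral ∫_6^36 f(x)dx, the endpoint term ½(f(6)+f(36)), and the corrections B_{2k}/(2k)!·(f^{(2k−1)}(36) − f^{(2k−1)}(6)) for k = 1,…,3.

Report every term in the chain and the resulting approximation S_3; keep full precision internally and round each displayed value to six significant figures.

S_3 ≈ 90.9322

The integral term ∫_6^36 ln(x) dx = 88.2561.
Endpoint term: (f(6) + f(36))/2 = (1.79176 + 3.58352)/2 = 2.68764.
Running total after boundary: 90.9438.
Order-1 term: 1/12 · (0.0277778 − 0.166667) = -0.0115741.
After k=1: 90.9322.
Order-2 term: −1/720 · (4.28669e-05 − 0.00925926) = 1.28005e-05.
After k=2: 90.9322.
Order-3 term: 1/30240 · (3.96916e-07 − 0.00308642) = -1.02051e-07.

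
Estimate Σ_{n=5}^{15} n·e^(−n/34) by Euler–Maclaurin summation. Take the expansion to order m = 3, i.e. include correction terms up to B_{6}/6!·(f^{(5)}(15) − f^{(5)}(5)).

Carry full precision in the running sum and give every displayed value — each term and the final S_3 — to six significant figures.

S_3 ≈ 79.9087

Integral: ∫_5^15 x·e^(−x/34) dx = 72.9574.
Boundary: ½(f(5) + f(15)) = ½(4.31622 + 9.64919) = 6.98270.
So far: 79.9401.
Correction k=1: B_{2}/2! · (f^{(1)}(15) − f^{(1)}(5)) = 1/12 · (0.359480 − 0.736296) = -0.0314013.
Partial sum through k=1: 79.9087.
Correction k=2: B_{4}/4! · (f^{(3)}(15) − f^{(3)}(5)) = −1/720 · (0.00142391 − 0.00213043) = 9.81286e-07.
Partial sum through k=2: 79.9087.
Correction k=3: B_{6}/6! · (f^{(5)}(15) − f^{(5)}(5)) = 1/30240 · (2.19451e-06 − 3.13489e-06) = -3.10974e-11.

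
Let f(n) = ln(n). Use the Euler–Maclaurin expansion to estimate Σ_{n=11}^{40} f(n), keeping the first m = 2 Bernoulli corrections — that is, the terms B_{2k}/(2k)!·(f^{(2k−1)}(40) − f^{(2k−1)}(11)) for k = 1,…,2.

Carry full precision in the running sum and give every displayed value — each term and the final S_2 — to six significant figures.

Integral: ∫_11^40 ln(x) dx = 92.1783.
Boundary: ½(f(11) + f(40)) = ½(2.39790 + 3.68888) = 3.04339.
Running total after boundary: 95.2217.
Correction k=1: B_{2}/2! · (f^{(1)}(40) − f^{(1)}(11)) = 1/12 · (0.0250000 − 0.0909091) = -0.00549242.
Partial sum through k=1: 95.2162.
Correction k=2: B_{4}/4! · (f^{(3)}(40) − f^{(3)}(11)) = −1/720 · (3.12500e-05 − 0.00150263) = 2.04358e-06.

S_2 ≈ 95.2162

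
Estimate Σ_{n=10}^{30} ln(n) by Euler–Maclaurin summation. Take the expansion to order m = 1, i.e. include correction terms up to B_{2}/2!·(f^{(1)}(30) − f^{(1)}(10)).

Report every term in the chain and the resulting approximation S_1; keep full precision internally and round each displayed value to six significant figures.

S_1 ≈ 61.8564

Integral: ∫_10^30 ln(x) dx = 59.0101.
Endpoint term: (f(10) + f(30))/2 = (2.30259 + 3.40120)/2 = 2.85189.
So far: 61.8620.
k=1: B_{2}/(2)! × [f^{(1)}(30) − f^{(1)}(10)] = 1/12 × (0.0333333 − 0.100000) = -0.00555556.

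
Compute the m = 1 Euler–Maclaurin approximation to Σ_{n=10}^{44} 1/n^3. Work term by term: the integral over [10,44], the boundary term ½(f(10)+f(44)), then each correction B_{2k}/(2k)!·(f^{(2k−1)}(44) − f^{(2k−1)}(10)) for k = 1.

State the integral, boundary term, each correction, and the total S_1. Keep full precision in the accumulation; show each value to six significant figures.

Integral: ∫_10^44 1/x^3 dx = 0.00474174.
Endpoint term: (f(10) + f(44))/2 = (0.00100000 + 1.17393e-05)/2 = 0.000505870.
Running total after boundary: 0.00524761.
k=1: B_{2}/(2)! × [f^{(1)}(44) − f^{(1)}(10)] = 1/12 × (-8.00406e-07 − (-0.000300000)) = 2.49333e-05.

S_1 ≈ 0.00527254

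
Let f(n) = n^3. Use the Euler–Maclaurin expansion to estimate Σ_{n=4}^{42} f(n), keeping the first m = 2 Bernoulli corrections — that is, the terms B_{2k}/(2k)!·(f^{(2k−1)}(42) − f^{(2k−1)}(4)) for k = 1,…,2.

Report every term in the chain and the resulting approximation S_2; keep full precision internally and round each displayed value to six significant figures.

The integral term ∫_4^42 x^3 dx = 777860.
Boundary: ½(f(4) + f(42)) = ½(64.0000 + 74088.0) = 37076.0.
Integral + boundary = 814936.
Correction k=1: B_{2}/2! · (f^{(1)}(42) − f^{(1)}(4)) = 1/12 · (5292.00 − 48.0000) = 437.000.
Running total after k=1: 815373.
Correction k=2: B_{4}/4! · (f^{(3)}(42) − f^{(3)}(4)) = −1/720 · (6.00000 − 6.00000) = 0.00000.

S_2 ≈ 815373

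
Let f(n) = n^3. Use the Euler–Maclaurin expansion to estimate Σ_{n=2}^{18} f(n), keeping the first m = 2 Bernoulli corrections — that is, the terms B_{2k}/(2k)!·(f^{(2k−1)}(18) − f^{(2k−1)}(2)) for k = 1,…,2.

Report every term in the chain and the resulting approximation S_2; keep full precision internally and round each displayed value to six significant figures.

S_2 ≈ 29240.0

The integral term ∫_2^18 x^3 dx = 26240.0.
½[f(2) + f(18)] = ½[8.00000 + 5832.00] = 2920.00.
Running total after boundary: 29160.0.
Order-1 term: 1/12 · (972.000 − 12.0000) = 80.0000.
Partial sum through k=1: 29240.0.
Order-2 term: −1/720 · (6.00000 − 6.00000) = 0.00000.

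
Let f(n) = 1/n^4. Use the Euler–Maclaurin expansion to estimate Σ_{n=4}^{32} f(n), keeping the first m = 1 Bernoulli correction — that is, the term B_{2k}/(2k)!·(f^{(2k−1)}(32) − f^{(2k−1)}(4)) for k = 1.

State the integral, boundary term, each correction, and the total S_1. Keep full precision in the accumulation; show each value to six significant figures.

S_1 ≈ 0.00747727

∫_4^32 1/x^4 dx evaluates to 0.00519816.
Endpoint term: (f(4) + f(32))/2 = (0.00390625 + 9.53674e-07)/2 = 0.00195360.
Running total after boundary: 0.00715176.
k=1: B_{2}/(2)! × [f^{(1)}(32) − f^{(1)}(4)] = 1/12 × (-1.19209e-07 − (-0.00390625)) = 0.000325511.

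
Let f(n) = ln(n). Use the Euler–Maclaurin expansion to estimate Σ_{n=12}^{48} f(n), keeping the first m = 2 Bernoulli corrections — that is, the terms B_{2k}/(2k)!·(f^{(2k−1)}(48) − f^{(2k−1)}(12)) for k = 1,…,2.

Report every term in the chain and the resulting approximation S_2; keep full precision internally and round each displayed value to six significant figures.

∫_12^48 ln(x) dx evaluates to 119.999.
½[f(12) + f(48)] = ½[2.48491 + 3.87120] = 3.17805.
Integral + boundary = 123.177.
Order-1 term: 1/12 · (0.0208333 − 0.0833333) = -0.00520833.
Running total after k=1: 123.172.
Order-2 term: −1/720 · (1.80845e-05 − 0.00115741) = 1.58239e-06.

S_2 ≈ 123.172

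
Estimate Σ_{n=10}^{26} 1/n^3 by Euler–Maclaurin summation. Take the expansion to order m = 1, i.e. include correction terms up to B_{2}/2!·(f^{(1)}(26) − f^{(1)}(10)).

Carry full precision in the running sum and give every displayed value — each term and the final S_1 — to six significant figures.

Integral: ∫_10^26 1/x^3 dx = 0.00426036.
Endpoint term: (f(10) + f(26))/2 = (0.00100000 + 5.68958e-05)/2 = 0.000528448.
Running total after boundary: 0.00478880.
k=1: B_{2}/(2)! × [f^{(1)}(26) − f^{(1)}(10)] = 1/12 × (-6.56490e-06 − (-0.000300000)) = 2.44529e-05.

S_1 ≈ 0.00481326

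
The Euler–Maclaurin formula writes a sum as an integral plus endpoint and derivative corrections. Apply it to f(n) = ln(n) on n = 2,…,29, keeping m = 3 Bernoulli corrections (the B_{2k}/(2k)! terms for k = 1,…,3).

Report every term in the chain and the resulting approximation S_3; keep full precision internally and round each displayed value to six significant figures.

∫_2^29 ln(x) dx evaluates to 69.2653.
Endpoint term: (f(2) + f(29))/2 = (0.693147 + 3.36730)/2 = 2.03022.
So far: 71.2955.
Order-1 term: 1/12 · (0.0344828 − 0.500000) = -0.0387931.
Running total after k=1: 71.2567.
Order-2 term: −1/720 · (8.20042e-05 − 0.250000) = 0.000347108.
Running total after k=2: 71.2571.
Order-3 term: 1/30240 · (1.17010e-06 − 0.750000) = -2.48015e-05.

S_3 ≈ 71.2570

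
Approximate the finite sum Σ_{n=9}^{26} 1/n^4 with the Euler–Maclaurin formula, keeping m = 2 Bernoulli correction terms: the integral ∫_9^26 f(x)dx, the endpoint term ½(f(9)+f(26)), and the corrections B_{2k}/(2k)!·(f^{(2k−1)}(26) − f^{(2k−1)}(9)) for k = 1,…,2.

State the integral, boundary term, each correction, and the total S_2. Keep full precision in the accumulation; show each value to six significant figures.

S_2 ≈ 0.000521166

∫_9^26 1/x^4 dx evaluates to 0.000438282.
Endpoint term: (f(9) + f(26))/2 = (0.000152416 + 2.18830e-06)/2 = 7.73020e-05.
Integral + boundary = 0.000515584.
k=1: B_{2}/(2)! × [f^{(1)}(26) − f^{(1)}(9)] = 1/12 × (-3.36661e-07 − (-6.77404e-05)) = 5.61697e-06.
After k=1: 0.000521201.
k=2: B_{4}/(4)! × [f^{(3)}(26) − f^{(3)}(9)] = −1/720 × (-1.49406e-08 − (-2.50890e-05)) = -3.48251e-08.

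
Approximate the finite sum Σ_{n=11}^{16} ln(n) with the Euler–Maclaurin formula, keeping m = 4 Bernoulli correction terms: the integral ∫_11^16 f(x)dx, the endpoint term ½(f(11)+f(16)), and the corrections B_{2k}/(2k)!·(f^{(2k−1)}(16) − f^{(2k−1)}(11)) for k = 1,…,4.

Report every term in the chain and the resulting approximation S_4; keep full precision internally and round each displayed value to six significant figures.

∫_11^16 ln(x) dx evaluates to 12.9846.
Endpoint term: (f(11) + f(16))/2 = (2.39790 + 2.77259)/2 = 2.58524.
So far: 15.5698.
Order-1 term: 1/12 · (0.0625000 − 0.0909091) = -0.00236742.
Running total after k=1: 15.5674.
Order-2 term: −1/720 · (0.000488281 − 0.00150263) = 1.40882e-06.
Running total after k=2: 15.5674.
Order-3 term: 1/30240 · (2.28882e-05 − 0.000149021) = -4.17106e-09.
Running total after k=3: 15.5674.
Order-4 term: −1/1209600 · (2.68221e-06 − 3.69474e-05) = 2.83277e-11.

S_4 ≈ 15.5674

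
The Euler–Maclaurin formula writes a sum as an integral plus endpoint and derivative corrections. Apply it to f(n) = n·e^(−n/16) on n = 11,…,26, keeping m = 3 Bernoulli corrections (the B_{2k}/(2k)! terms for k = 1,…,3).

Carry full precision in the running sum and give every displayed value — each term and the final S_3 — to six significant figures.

The integral term ∫_11^26 x·e^(−x/16) dx = 84.8986.
Endpoint term: (f(11) + f(26))/2 = (5.53115 + 5.11970)/2 = 5.32543.
Integral + boundary = 90.2240.
Correction k=1: B_{2}/2! · (f^{(1)}(26) − f^{(1)}(11)) = 1/12 · (-0.123070 − 0.157135) = -0.0233504.
Running total after k=1: 90.2007.
Correction k=2: B_{4}/4! · (f^{(3)}(26) − f^{(3)}(11)) = −1/720 · (0.00105763 − 0.00454218) = 4.83965e-06.
Running total after k=2: 90.2007.
Correction k=3: B_{6}/6! · (f^{(5)}(26) − f^{(5)}(11)) = 1/30240 · (1.01406e-05 − 3.30881e-05) = -7.58844e-10.

S_3 ≈ 90.2007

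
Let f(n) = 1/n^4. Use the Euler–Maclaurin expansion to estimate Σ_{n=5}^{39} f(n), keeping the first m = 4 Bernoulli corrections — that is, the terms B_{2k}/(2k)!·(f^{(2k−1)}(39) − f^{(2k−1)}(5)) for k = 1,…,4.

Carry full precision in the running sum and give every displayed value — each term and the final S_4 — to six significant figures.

S_4 ≈ 0.00356590

∫_5^39 1/x^4 dx evaluates to 0.00266105.
½[f(5) + f(39)] = ½[0.00160000 + 4.32257e-07] = 0.000800216.
So far: 0.00346126.
Order-1 term: 1/12 · (-4.43340e-08 − (-0.00128000)) = 0.000106663.
Running total after k=1: 0.00356793.
Order-2 term: −1/720 · (-8.74438e-10 − (-0.00153600)) = -2.13333e-06.
Running total after k=2: 0.00356579.
Order-3 term: 1/30240 · (-3.21950e-11 − (-0.00344064)) = 1.13778e-07.
Running total after k=3: 0.00356591.
Order-4 term: −1/1209600 · (-1.90503e-12 − (-0.0123863)) = -1.02400e-08.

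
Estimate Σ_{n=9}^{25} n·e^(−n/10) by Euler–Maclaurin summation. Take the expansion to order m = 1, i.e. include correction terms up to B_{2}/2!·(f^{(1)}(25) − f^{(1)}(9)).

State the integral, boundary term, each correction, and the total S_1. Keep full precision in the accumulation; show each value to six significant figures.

S_1 ≈ 51.3605

∫_9^25 x·e^(−x/10) dx evaluates to 48.5185.
Endpoint term: (f(9) + f(25))/2 = (3.65913 + 2.05212)/2 = 2.85563.
Running total after boundary: 51.3741.
Correction k=1: B_{2}/2! · (f^{(1)}(25) − f^{(1)}(9)) = 1/12 · (-0.123127 − 0.0406570) = -0.0136487.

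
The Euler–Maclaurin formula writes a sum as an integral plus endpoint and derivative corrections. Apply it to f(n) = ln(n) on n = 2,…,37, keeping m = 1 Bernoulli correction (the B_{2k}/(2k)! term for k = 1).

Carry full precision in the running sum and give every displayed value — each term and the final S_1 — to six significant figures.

S_1 ≈ 99.3303

∫_2^37 ln(x) dx evaluates to 97.2177.
½[f(2) + f(37)] = ½[0.693147 + 3.61092] = 2.15203.
Running total after boundary: 99.3697.
Order-1 term: 1/12 · (0.0270270 − 0.500000) = -0.0394144.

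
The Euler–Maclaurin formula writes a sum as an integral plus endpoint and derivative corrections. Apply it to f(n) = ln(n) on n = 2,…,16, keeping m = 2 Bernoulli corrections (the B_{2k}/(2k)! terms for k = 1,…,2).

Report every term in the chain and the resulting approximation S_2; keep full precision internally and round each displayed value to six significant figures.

S_2 ≈ 30.6719

The integral term ∫_2^16 ln(x) dx = 28.9751.
Endpoint term: (f(2) + f(16))/2 = (0.693147 + 2.77259)/2 = 1.73287.
So far: 30.7080.
Order-1 term: 1/12 · (0.0625000 − 0.500000) = -0.0364583.
Partial sum through k=1: 30.6715.
Order-2 term: −1/720 · (0.000488281 − 0.250000) = 0.000346544.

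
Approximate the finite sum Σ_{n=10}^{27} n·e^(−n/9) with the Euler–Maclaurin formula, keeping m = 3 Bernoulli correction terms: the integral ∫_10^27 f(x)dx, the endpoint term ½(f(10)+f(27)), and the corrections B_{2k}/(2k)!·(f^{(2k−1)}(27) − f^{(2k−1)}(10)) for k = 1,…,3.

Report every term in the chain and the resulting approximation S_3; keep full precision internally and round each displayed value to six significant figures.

S_3 ≈ 42.4738

The integral term ∫_10^27 x·e^(−x/9) dx = 40.1610.
Boundary: ½(f(10) + f(27)) = ½(3.29193 + 1.34425) = 2.31809.
So far: 42.4791.
Order-1 term: 1/12 · (-0.0995741 − (-0.0365770)) = -0.00524976.
Running total after k=1: 42.4738.
Order-2 term: −1/720 · (0.00000 − 0.00767665) = 1.06620e-05.
Running total after k=2: 42.4738.
Order-3 term: 1/30240 · (1.51767e-05 − 0.000195122) = -5.95057e-09.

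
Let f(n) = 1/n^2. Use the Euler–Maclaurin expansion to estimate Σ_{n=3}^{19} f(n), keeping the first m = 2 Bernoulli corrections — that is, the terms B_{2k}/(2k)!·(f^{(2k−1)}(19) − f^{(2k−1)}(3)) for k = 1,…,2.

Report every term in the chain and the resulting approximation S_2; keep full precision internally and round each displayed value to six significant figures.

S_2 ≈ 0.343654

The integral term ∫_3^19 1/x^2 dx = 0.280702.
Boundary: ½(f(3) + f(19)) = ½(0.111111 + 0.00277008) = 0.0569406.
Running total after boundary: 0.337642.
k=1: B_{2}/(2)! × [f^{(1)}(19) − f^{(1)}(3)] = 1/12 × (-0.000291588 − (-0.0740741)) = 0.00614854.
Partial sum through k=1: 0.343791.
k=2: B_{4}/(4)! × [f^{(3)}(19) − f^{(3)}(3)] = −1/720 × (-9.69267e-06 − (-0.0987654)) = -0.000137161.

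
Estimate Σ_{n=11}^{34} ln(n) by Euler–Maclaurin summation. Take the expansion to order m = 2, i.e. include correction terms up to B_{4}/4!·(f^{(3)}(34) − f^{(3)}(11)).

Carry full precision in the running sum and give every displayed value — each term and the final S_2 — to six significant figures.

∫_11^34 ln(x) dx evaluates to 70.5194.
Boundary: ½(f(11) + f(34)) = ½(2.39790 + 3.52636) = 2.96213.
Running total after boundary: 73.4815.
Correction k=1: B_{2}/2! · (f^{(1)}(34) − f^{(1)}(11)) = 1/12 · (0.0294118 − 0.0909091) = -0.00512478.
After k=1: 73.4764.
Correction k=2: B_{4}/4! · (f^{(3)}(34) − f^{(3)}(11)) = −1/720 · (5.08854e-05 − 0.00150263) = 2.01631e-06.

S_2 ≈ 73.4764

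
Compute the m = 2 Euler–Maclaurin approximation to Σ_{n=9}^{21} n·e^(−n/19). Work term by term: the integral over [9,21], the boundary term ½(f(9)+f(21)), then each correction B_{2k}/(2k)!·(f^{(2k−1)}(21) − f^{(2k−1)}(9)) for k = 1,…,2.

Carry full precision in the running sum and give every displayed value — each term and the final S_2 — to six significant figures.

S_2 ≈ 85.8732

The integral term ∫_9^21 x·e^(−x/19) dx = 79.6244.
½[f(9) + f(21)] = ½[5.60433 + 6.95360] = 6.27897.
Integral + boundary = 85.9034.
Correction k=1: B_{2}/2! · (f^{(1)}(21) − f^{(1)}(9)) = 1/12 · (-0.0348551 − 0.327739) = -0.0302162.
After k=1: 85.8732.
Correction k=2: B_{4}/4! · (f^{(3)}(21) − f^{(3)}(9)) = −1/720 · (0.00173793 − 0.00435775) = 3.63864e-06.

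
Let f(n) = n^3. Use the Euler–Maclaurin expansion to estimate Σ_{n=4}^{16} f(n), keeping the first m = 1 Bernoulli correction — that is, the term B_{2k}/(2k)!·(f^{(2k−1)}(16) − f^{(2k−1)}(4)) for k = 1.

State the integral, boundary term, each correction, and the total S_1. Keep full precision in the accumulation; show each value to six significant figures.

S_1 ≈ 18460.0

Integral: ∫_4^16 x^3 dx = 16320.0.
Boundary: ½(f(4) + f(16)) = ½(64.0000 + 4096.00) = 2080.00.
Running total after boundary: 18400.0.
Correction k=1: B_{2}/2! · (f^{(1)}(16) − f^{(1)}(4)) = 1/12 · (768.000 − 48.0000) = 60.0000.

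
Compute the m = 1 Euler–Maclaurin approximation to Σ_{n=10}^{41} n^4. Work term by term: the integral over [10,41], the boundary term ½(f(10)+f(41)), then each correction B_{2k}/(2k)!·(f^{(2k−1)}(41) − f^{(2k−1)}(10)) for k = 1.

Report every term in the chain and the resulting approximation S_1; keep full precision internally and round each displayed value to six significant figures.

Integral: ∫_10^41 x^4 dx = 2.31512e+07.
Endpoint term: (f(10) + f(41))/2 = (10000.0 + 2.82576e+06)/2 = 1.41788e+06.
So far: 2.45691e+07.
Correction k=1: B_{2}/2! · (f^{(1)}(41) − f^{(1)}(10)) = 1/12 · (275684 − 4000.00) = 22640.3.

S_1 ≈ 2.45918e+07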